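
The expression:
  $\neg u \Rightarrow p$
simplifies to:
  $p \vee u$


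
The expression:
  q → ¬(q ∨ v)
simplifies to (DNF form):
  ¬q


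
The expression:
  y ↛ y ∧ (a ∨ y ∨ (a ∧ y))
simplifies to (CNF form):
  False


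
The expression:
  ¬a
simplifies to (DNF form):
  ¬a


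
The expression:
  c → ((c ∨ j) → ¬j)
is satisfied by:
  {c: False, j: False}
  {j: True, c: False}
  {c: True, j: False}


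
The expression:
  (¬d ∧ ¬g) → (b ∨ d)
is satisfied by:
  {b: True, d: True, g: True}
  {b: True, d: True, g: False}
  {b: True, g: True, d: False}
  {b: True, g: False, d: False}
  {d: True, g: True, b: False}
  {d: True, g: False, b: False}
  {g: True, d: False, b: False}


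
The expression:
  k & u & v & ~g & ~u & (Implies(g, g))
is never true.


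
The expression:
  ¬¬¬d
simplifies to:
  ¬d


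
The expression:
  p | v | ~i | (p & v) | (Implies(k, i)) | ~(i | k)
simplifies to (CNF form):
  True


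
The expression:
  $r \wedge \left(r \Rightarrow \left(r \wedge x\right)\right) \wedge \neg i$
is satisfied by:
  {r: True, x: True, i: False}


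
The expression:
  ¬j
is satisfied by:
  {j: False}


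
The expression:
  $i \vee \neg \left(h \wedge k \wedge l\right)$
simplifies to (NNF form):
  $i \vee \neg h \vee \neg k \vee \neg l$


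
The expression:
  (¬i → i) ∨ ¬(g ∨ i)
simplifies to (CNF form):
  i ∨ ¬g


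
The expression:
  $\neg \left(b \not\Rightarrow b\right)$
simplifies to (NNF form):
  $\text{True}$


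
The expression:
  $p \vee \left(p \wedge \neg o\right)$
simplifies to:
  $p$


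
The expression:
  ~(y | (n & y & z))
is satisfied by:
  {y: False}


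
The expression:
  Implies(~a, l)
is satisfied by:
  {a: True, l: True}
  {a: True, l: False}
  {l: True, a: False}


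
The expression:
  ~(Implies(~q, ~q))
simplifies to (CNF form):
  False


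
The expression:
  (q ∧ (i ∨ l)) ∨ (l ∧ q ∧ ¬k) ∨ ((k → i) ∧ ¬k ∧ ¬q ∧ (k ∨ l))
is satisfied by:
  {i: True, l: True, q: True, k: False}
  {l: True, q: True, k: False, i: False}
  {i: True, l: True, k: True, q: True}
  {l: True, k: True, q: True, i: False}
  {l: True, i: True, q: False, k: False}
  {l: True, q: False, k: False, i: False}
  {i: True, q: True, k: False, l: False}
  {k: True, i: True, q: True, l: False}


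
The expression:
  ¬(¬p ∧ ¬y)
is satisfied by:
  {y: True, p: True}
  {y: True, p: False}
  {p: True, y: False}


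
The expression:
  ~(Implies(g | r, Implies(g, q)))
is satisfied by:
  {g: True, q: False}


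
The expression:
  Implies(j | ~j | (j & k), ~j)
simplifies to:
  ~j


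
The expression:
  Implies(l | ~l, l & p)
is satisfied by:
  {p: True, l: True}


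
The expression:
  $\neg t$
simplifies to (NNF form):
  $\neg t$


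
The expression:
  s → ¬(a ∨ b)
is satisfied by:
  {a: False, s: False, b: False}
  {b: True, a: False, s: False}
  {a: True, b: False, s: False}
  {b: True, a: True, s: False}
  {s: True, b: False, a: False}


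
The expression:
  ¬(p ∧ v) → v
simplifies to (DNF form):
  v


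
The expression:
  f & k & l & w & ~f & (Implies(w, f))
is never true.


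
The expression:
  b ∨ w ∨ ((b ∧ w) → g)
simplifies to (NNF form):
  True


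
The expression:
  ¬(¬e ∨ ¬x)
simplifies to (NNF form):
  e ∧ x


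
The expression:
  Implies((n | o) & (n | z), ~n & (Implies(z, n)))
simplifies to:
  ~n & (~o | ~z)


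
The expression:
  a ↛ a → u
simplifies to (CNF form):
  True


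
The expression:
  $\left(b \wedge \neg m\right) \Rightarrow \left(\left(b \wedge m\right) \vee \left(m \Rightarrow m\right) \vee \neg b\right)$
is always true.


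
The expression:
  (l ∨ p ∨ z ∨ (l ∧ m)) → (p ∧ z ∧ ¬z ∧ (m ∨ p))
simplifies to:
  ¬l ∧ ¬p ∧ ¬z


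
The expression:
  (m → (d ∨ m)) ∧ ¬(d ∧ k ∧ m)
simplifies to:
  ¬d ∨ ¬k ∨ ¬m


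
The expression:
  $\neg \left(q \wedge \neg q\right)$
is always true.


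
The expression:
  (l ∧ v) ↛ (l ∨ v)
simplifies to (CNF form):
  False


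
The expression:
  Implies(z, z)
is always true.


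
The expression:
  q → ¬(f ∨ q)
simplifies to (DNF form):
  ¬q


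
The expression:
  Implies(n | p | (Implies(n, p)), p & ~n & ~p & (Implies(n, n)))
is never true.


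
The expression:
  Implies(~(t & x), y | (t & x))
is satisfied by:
  {y: True, x: True, t: True}
  {y: True, x: True, t: False}
  {y: True, t: True, x: False}
  {y: True, t: False, x: False}
  {x: True, t: True, y: False}


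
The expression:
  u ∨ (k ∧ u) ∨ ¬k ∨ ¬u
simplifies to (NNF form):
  True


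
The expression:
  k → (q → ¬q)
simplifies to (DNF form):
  ¬k ∨ ¬q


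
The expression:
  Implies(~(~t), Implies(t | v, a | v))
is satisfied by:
  {v: True, a: True, t: False}
  {v: True, t: False, a: False}
  {a: True, t: False, v: False}
  {a: False, t: False, v: False}
  {v: True, a: True, t: True}
  {v: True, t: True, a: False}
  {a: True, t: True, v: False}


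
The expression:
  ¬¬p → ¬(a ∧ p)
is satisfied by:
  {p: False, a: False}
  {a: True, p: False}
  {p: True, a: False}


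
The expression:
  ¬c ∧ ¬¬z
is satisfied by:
  {z: True, c: False}


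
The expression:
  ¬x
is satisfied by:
  {x: False}


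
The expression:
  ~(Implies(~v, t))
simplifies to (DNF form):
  ~t & ~v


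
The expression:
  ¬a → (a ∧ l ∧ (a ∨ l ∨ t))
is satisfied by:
  {a: True}


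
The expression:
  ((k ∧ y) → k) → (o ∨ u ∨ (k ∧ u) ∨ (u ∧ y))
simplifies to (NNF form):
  o ∨ u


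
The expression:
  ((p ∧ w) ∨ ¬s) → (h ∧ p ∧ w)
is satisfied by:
  {s: True, h: True, w: False, p: False}
  {s: True, w: False, p: False, h: False}
  {s: True, h: True, p: True, w: False}
  {s: True, p: True, w: False, h: False}
  {s: True, h: True, w: True, p: False}
  {s: True, w: True, p: False, h: False}
  {s: True, h: True, p: True, w: True}
  {h: True, p: True, w: True, s: False}


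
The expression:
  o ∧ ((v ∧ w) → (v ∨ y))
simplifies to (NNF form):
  o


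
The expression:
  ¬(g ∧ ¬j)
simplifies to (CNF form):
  j ∨ ¬g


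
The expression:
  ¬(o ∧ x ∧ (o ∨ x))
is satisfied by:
  {o: False, x: False}
  {x: True, o: False}
  {o: True, x: False}


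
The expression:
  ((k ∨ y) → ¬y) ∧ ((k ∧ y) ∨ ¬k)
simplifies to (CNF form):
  ¬k ∧ ¬y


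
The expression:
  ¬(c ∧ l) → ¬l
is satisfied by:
  {c: True, l: False}
  {l: False, c: False}
  {l: True, c: True}


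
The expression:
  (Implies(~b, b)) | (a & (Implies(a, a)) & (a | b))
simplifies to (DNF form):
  a | b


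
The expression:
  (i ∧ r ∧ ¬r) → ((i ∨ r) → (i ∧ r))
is always true.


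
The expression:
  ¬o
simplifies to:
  ¬o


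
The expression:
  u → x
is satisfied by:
  {x: True, u: False}
  {u: False, x: False}
  {u: True, x: True}


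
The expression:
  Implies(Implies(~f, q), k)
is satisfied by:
  {k: True, q: False, f: False}
  {f: True, k: True, q: False}
  {k: True, q: True, f: False}
  {f: True, k: True, q: True}
  {f: False, q: False, k: False}


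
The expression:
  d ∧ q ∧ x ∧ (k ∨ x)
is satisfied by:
  {x: True, d: True, q: True}


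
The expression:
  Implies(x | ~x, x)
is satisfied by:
  {x: True}


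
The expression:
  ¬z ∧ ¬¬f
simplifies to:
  f ∧ ¬z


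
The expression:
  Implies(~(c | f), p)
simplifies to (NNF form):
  c | f | p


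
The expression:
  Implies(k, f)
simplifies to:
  f | ~k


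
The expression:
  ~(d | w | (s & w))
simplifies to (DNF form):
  ~d & ~w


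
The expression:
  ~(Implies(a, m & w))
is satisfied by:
  {a: True, w: False, m: False}
  {a: True, m: True, w: False}
  {a: True, w: True, m: False}


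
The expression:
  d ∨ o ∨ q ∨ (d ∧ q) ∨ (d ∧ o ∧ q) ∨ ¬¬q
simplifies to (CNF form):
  d ∨ o ∨ q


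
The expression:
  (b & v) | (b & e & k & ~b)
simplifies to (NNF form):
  b & v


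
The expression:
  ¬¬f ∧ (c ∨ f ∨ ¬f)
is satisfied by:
  {f: True}


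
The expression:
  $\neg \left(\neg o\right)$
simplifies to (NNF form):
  $o$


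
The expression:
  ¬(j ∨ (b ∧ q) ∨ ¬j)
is never true.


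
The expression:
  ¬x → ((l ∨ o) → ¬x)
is always true.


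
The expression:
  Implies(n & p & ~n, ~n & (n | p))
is always true.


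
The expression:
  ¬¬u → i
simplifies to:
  i ∨ ¬u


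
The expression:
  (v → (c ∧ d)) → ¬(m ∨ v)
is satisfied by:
  {v: True, c: False, m: False, d: False}
  {d: True, v: True, c: False, m: False}
  {v: True, m: True, c: False, d: False}
  {d: True, v: True, m: True, c: False}
  {v: True, c: True, m: False, d: False}
  {v: True, m: True, c: True, d: False}
  {d: False, c: False, m: False, v: False}
  {d: True, c: False, m: False, v: False}
  {c: True, d: False, m: False, v: False}
  {d: True, c: True, m: False, v: False}


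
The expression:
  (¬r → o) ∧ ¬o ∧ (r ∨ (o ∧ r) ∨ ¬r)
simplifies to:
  r ∧ ¬o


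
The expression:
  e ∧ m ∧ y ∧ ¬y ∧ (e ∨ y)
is never true.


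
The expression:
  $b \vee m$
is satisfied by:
  {b: True, m: True}
  {b: True, m: False}
  {m: True, b: False}


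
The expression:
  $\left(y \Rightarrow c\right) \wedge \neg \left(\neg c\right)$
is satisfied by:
  {c: True}


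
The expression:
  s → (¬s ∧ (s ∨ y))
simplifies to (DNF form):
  ¬s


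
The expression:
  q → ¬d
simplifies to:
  ¬d ∨ ¬q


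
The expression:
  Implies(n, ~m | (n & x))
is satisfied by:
  {x: True, m: False, n: False}
  {m: False, n: False, x: False}
  {x: True, n: True, m: False}
  {n: True, m: False, x: False}
  {x: True, m: True, n: False}
  {m: True, x: False, n: False}
  {x: True, n: True, m: True}


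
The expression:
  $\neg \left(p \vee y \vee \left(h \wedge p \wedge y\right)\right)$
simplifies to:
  $\neg p \wedge \neg y$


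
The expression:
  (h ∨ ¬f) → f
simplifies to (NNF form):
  f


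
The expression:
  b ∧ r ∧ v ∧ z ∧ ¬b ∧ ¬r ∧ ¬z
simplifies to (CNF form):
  False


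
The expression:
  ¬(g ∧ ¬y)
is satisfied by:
  {y: True, g: False}
  {g: False, y: False}
  {g: True, y: True}


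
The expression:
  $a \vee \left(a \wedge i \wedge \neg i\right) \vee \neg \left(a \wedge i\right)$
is always true.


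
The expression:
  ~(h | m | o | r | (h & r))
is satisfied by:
  {o: False, r: False, h: False, m: False}


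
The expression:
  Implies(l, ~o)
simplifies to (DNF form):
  ~l | ~o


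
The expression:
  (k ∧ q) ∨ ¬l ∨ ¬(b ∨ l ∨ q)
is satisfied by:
  {k: True, q: True, l: False}
  {k: True, q: False, l: False}
  {q: True, k: False, l: False}
  {k: False, q: False, l: False}
  {k: True, l: True, q: True}


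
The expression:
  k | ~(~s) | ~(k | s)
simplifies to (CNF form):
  True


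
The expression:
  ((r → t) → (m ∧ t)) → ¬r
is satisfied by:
  {t: True, r: False, m: False}
  {t: False, r: False, m: False}
  {m: True, t: True, r: False}
  {m: True, t: False, r: False}
  {r: True, t: True, m: False}


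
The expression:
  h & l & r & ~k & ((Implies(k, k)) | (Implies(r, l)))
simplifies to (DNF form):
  h & l & r & ~k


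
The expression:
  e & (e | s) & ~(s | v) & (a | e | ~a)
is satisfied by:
  {e: True, v: False, s: False}


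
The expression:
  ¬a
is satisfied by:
  {a: False}


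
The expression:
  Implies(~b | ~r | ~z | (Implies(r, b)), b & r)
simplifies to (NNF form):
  b & r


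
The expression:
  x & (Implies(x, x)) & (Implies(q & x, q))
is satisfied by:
  {x: True}


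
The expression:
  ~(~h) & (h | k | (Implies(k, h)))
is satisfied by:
  {h: True}


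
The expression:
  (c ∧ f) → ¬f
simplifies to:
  ¬c ∨ ¬f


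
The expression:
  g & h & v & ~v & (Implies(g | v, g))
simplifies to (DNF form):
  False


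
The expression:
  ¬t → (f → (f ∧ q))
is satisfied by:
  {t: True, q: True, f: False}
  {t: True, q: False, f: False}
  {q: True, t: False, f: False}
  {t: False, q: False, f: False}
  {f: True, t: True, q: True}
  {f: True, t: True, q: False}
  {f: True, q: True, t: False}


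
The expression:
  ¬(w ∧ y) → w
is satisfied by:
  {w: True}


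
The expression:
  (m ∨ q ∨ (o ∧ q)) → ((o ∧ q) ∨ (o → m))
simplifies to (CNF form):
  True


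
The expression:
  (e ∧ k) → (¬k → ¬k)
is always true.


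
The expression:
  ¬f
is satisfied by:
  {f: False}


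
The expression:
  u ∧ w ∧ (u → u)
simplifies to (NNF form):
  u ∧ w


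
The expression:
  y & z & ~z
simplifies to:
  False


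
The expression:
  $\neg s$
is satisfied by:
  {s: False}


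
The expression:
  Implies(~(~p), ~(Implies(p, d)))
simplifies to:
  ~d | ~p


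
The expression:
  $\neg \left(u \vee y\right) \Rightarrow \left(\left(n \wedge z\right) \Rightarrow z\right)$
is always true.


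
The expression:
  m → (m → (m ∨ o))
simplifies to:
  True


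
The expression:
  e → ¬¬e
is always true.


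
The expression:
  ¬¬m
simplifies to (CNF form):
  m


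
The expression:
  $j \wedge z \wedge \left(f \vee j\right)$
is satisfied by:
  {z: True, j: True}


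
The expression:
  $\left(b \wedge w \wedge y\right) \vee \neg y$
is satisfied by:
  {b: True, w: True, y: False}
  {b: True, w: False, y: False}
  {w: True, b: False, y: False}
  {b: False, w: False, y: False}
  {b: True, y: True, w: True}


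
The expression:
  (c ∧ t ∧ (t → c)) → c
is always true.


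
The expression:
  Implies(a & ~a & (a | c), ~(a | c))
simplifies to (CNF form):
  True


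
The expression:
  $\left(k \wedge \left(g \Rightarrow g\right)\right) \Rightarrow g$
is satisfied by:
  {g: True, k: False}
  {k: False, g: False}
  {k: True, g: True}


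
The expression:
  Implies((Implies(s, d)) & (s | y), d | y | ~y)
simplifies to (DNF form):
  True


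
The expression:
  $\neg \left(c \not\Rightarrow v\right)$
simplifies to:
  $v \vee \neg c$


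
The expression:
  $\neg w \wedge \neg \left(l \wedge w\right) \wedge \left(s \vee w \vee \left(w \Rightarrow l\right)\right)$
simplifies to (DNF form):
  $\neg w$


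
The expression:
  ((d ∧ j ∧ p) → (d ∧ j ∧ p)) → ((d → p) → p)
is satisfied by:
  {d: True, p: True}
  {d: True, p: False}
  {p: True, d: False}


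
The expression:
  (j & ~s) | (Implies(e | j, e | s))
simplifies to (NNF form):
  True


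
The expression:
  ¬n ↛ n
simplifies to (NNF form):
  True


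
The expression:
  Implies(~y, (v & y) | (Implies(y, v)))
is always true.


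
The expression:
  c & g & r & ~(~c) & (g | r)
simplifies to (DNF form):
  c & g & r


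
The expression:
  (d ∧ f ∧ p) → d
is always true.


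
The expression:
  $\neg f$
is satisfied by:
  {f: False}


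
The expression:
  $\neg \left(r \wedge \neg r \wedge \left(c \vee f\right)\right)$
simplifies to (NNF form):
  $\text{True}$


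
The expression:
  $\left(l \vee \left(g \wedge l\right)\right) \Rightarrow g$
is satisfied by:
  {g: True, l: False}
  {l: False, g: False}
  {l: True, g: True}


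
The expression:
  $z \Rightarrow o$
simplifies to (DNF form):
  $o \vee \neg z$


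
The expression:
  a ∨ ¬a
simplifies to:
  True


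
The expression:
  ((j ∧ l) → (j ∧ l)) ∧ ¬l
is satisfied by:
  {l: False}


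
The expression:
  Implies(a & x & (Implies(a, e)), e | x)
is always true.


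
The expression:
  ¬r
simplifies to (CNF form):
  ¬r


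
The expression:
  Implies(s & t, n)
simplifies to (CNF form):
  n | ~s | ~t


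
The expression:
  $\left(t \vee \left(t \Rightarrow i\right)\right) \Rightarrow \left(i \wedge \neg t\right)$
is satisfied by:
  {i: True, t: False}


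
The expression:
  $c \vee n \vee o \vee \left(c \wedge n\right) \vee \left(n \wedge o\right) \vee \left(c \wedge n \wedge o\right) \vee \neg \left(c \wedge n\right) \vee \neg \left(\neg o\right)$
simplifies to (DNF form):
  $\text{True}$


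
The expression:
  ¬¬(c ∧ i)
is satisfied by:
  {c: True, i: True}


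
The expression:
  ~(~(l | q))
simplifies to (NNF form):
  l | q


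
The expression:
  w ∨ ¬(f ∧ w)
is always true.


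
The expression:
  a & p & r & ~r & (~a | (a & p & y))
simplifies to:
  False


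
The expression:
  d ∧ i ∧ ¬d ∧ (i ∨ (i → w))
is never true.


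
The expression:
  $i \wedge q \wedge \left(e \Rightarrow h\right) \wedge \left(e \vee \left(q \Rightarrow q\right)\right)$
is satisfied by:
  {h: True, i: True, q: True, e: False}
  {i: True, q: True, h: False, e: False}
  {h: True, e: True, i: True, q: True}


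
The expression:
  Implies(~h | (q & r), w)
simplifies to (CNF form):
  (h | w) & (h | w | ~q) & (h | w | ~r) & (w | ~q | ~r)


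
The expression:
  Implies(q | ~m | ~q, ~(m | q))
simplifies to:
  ~m & ~q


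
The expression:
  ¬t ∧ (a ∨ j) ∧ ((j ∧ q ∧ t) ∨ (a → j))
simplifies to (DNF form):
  j ∧ ¬t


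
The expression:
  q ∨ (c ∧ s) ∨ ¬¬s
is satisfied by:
  {q: True, s: True}
  {q: True, s: False}
  {s: True, q: False}


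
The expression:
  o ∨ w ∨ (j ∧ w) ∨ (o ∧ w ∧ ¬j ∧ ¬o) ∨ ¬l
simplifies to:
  o ∨ w ∨ ¬l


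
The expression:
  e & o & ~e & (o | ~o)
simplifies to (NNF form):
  False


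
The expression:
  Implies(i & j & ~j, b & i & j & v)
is always true.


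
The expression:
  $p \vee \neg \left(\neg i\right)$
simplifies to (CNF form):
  $i \vee p$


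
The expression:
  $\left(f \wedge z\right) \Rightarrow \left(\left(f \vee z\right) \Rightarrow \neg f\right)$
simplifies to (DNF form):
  $\neg f \vee \neg z$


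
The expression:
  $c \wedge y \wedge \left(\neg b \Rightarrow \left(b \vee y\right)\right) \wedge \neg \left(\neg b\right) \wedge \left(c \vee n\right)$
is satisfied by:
  {c: True, b: True, y: True}


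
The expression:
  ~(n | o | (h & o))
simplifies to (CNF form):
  ~n & ~o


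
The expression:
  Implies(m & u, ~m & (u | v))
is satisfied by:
  {u: False, m: False}
  {m: True, u: False}
  {u: True, m: False}


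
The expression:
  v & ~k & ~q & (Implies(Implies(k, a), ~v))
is never true.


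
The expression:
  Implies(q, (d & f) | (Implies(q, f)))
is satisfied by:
  {f: True, q: False}
  {q: False, f: False}
  {q: True, f: True}


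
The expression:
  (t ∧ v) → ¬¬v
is always true.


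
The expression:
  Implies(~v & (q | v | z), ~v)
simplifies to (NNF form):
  True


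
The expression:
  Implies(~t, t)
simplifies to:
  t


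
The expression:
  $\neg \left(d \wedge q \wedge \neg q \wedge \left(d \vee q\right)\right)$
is always true.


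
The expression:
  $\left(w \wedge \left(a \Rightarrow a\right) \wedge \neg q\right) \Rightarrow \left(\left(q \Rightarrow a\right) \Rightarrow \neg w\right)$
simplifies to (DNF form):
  $q \vee \neg w$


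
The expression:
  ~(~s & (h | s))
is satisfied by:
  {s: True, h: False}
  {h: False, s: False}
  {h: True, s: True}


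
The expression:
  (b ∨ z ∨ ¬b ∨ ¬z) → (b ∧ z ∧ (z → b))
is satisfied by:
  {z: True, b: True}


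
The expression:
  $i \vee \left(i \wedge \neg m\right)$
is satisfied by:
  {i: True}


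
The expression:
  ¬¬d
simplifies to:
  d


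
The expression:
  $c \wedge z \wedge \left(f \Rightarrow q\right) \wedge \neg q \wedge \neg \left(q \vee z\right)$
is never true.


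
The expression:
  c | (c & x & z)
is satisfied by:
  {c: True}


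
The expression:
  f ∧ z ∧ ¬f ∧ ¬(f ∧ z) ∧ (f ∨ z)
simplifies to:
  False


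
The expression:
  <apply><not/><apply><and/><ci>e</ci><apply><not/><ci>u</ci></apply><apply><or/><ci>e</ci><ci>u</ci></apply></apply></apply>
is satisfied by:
  {u: True, e: False}
  {e: False, u: False}
  {e: True, u: True}


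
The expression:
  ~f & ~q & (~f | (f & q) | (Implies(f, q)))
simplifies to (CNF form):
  ~f & ~q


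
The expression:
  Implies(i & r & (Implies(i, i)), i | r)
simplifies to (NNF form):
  True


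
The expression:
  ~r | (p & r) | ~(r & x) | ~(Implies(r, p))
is always true.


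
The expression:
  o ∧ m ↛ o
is never true.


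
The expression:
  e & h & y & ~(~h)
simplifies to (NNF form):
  e & h & y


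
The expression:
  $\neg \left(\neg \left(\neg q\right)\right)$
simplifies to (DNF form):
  $\neg q$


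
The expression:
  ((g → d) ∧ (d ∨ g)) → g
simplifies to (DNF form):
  g ∨ ¬d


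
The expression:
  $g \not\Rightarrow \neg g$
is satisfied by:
  {g: True}


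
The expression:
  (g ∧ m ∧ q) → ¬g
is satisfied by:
  {g: False, m: False, q: False}
  {q: True, g: False, m: False}
  {m: True, g: False, q: False}
  {q: True, m: True, g: False}
  {g: True, q: False, m: False}
  {q: True, g: True, m: False}
  {m: True, g: True, q: False}


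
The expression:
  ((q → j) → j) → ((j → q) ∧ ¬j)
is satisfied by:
  {j: False}


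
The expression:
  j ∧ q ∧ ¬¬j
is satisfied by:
  {j: True, q: True}


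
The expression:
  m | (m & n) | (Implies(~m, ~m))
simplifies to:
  True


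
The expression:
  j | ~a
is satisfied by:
  {j: True, a: False}
  {a: False, j: False}
  {a: True, j: True}


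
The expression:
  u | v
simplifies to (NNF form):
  u | v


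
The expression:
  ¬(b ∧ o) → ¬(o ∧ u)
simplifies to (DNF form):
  b ∨ ¬o ∨ ¬u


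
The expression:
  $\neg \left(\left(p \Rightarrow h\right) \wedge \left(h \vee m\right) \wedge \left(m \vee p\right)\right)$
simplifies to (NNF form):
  $\left(p \wedge \neg h\right) \vee \left(\neg m \wedge \neg p\right)$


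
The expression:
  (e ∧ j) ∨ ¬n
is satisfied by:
  {e: True, j: True, n: False}
  {e: True, j: False, n: False}
  {j: True, e: False, n: False}
  {e: False, j: False, n: False}
  {n: True, e: True, j: True}


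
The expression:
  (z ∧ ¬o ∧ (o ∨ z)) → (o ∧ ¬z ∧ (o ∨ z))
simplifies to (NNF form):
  o ∨ ¬z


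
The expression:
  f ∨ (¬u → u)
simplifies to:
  f ∨ u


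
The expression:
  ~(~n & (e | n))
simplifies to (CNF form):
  n | ~e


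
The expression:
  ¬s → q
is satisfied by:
  {q: True, s: True}
  {q: True, s: False}
  {s: True, q: False}


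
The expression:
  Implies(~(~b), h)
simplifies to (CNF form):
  h | ~b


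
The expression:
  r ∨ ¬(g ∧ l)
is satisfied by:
  {r: True, l: False, g: False}
  {l: False, g: False, r: False}
  {r: True, g: True, l: False}
  {g: True, l: False, r: False}
  {r: True, l: True, g: False}
  {l: True, r: False, g: False}
  {r: True, g: True, l: True}


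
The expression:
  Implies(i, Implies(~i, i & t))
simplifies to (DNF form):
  True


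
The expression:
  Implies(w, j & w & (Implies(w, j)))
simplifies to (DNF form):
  j | ~w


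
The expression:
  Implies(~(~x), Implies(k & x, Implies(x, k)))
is always true.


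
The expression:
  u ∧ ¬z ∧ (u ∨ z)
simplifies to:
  u ∧ ¬z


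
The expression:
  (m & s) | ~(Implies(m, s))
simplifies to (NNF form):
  m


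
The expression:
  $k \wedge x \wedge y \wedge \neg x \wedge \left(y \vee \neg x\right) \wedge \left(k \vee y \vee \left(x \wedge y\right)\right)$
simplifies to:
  $\text{False}$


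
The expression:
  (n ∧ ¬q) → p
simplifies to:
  p ∨ q ∨ ¬n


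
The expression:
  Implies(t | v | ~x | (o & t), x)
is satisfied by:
  {x: True}


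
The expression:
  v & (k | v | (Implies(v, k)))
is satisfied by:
  {v: True}


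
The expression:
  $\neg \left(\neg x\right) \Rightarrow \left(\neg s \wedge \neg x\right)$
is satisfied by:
  {x: False}


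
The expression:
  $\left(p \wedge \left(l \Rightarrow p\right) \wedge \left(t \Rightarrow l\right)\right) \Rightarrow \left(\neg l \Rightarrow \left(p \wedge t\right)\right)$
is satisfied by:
  {t: True, l: True, p: False}
  {t: True, p: False, l: False}
  {l: True, p: False, t: False}
  {l: False, p: False, t: False}
  {t: True, l: True, p: True}
  {t: True, p: True, l: False}
  {l: True, p: True, t: False}


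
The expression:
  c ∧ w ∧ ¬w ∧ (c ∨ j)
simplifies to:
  False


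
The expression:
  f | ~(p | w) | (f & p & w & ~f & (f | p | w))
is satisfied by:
  {f: True, p: False, w: False}
  {f: True, w: True, p: False}
  {f: True, p: True, w: False}
  {f: True, w: True, p: True}
  {w: False, p: False, f: False}


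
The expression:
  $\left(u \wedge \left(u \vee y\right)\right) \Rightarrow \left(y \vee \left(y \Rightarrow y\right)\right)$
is always true.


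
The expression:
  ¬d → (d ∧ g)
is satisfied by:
  {d: True}


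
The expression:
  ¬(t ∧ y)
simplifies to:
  ¬t ∨ ¬y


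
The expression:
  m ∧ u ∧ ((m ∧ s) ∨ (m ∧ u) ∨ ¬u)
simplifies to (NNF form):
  m ∧ u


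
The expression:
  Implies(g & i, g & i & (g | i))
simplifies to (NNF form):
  True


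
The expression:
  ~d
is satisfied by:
  {d: False}


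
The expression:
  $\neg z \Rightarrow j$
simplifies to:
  $j \vee z$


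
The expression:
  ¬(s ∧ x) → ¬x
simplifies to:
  s ∨ ¬x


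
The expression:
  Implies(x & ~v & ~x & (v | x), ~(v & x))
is always true.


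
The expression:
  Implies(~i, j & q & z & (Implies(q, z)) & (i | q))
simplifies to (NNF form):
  i | (j & q & z)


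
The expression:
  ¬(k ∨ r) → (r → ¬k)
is always true.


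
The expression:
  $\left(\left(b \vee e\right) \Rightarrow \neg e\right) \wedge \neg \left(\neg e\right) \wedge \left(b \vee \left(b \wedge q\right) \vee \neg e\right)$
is never true.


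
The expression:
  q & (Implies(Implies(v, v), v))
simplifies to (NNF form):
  q & v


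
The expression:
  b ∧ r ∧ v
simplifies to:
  b ∧ r ∧ v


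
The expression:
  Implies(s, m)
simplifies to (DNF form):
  m | ~s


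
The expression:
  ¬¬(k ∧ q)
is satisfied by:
  {q: True, k: True}


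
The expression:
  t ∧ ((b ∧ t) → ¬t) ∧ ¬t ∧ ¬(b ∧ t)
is never true.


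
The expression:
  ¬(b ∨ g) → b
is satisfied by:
  {b: True, g: True}
  {b: True, g: False}
  {g: True, b: False}


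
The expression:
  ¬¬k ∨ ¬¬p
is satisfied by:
  {k: True, p: True}
  {k: True, p: False}
  {p: True, k: False}


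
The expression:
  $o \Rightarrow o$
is always true.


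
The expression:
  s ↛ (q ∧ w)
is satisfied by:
  {s: True, w: False, q: False}
  {q: True, s: True, w: False}
  {w: True, s: True, q: False}


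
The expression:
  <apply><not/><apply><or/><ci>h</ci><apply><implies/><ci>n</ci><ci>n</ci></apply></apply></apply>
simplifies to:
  <false/>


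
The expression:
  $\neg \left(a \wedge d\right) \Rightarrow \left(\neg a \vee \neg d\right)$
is always true.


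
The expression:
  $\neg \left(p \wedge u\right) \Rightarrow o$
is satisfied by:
  {o: True, p: True, u: True}
  {o: True, p: True, u: False}
  {o: True, u: True, p: False}
  {o: True, u: False, p: False}
  {p: True, u: True, o: False}


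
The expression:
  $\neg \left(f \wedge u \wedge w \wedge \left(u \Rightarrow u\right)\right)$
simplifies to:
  $\neg f \vee \neg u \vee \neg w$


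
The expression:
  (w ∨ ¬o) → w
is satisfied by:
  {o: True, w: True}
  {o: True, w: False}
  {w: True, o: False}


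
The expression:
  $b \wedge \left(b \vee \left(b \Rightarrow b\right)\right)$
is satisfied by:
  {b: True}


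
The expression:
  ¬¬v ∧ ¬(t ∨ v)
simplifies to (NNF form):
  False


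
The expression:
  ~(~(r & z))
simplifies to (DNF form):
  r & z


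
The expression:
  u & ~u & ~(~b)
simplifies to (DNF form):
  False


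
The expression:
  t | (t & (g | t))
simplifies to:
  t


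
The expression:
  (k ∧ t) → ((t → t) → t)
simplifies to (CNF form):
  True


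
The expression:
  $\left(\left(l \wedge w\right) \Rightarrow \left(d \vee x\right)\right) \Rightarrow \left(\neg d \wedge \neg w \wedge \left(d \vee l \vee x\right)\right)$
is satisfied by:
  {l: True, d: False, w: False, x: False}
  {x: True, l: True, d: False, w: False}
  {x: True, l: False, d: False, w: False}
  {w: True, l: True, d: False, x: False}


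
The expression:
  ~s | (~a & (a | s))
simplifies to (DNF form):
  ~a | ~s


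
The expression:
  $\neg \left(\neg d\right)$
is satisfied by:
  {d: True}


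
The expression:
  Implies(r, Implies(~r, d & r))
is always true.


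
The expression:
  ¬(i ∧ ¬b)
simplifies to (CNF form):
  b ∨ ¬i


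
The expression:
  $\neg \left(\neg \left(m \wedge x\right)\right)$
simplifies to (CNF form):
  $m \wedge x$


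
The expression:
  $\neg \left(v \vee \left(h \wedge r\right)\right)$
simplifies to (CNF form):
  $\neg v \wedge \left(\neg h \vee \neg r\right)$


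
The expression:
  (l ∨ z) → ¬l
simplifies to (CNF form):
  ¬l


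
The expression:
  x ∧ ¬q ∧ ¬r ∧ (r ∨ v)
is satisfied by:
  {x: True, v: True, q: False, r: False}


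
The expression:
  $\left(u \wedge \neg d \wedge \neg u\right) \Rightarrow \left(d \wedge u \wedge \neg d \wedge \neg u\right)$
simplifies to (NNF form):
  $\text{True}$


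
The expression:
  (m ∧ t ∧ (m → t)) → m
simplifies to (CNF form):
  True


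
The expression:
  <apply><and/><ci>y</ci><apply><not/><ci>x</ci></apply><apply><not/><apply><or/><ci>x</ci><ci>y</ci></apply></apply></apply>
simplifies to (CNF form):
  <false/>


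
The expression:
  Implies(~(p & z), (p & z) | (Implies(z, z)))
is always true.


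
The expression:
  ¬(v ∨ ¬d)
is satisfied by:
  {d: True, v: False}


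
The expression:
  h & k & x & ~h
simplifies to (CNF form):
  False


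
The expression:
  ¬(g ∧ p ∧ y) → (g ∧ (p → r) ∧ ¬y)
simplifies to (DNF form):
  (g ∧ p ∧ r) ∨ (g ∧ p ∧ y) ∨ (g ∧ p ∧ ¬p) ∨ (g ∧ r ∧ ¬y) ∨ (g ∧ y ∧ ¬y) ∨ (g ∧ ¬p ∧ ¬y)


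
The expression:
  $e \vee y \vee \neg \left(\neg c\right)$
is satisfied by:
  {y: True, e: True, c: True}
  {y: True, e: True, c: False}
  {y: True, c: True, e: False}
  {y: True, c: False, e: False}
  {e: True, c: True, y: False}
  {e: True, c: False, y: False}
  {c: True, e: False, y: False}


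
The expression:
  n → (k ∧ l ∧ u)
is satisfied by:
  {u: True, k: True, l: True, n: False}
  {u: True, k: True, l: False, n: False}
  {u: True, l: True, k: False, n: False}
  {u: True, l: False, k: False, n: False}
  {k: True, l: True, u: False, n: False}
  {k: True, l: False, u: False, n: False}
  {l: True, u: False, k: False, n: False}
  {l: False, u: False, k: False, n: False}
  {n: True, u: True, k: True, l: True}


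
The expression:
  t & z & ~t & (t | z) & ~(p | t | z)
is never true.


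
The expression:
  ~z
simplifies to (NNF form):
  ~z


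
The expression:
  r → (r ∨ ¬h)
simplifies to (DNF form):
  True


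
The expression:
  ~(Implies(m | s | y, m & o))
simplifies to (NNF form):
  (m & ~o) | (s & ~m) | (y & ~m)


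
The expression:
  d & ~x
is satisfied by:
  {d: True, x: False}


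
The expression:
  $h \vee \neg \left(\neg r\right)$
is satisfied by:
  {r: True, h: True}
  {r: True, h: False}
  {h: True, r: False}


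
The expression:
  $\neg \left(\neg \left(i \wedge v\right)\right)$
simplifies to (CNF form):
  $i \wedge v$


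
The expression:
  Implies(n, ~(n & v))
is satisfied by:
  {v: False, n: False}
  {n: True, v: False}
  {v: True, n: False}


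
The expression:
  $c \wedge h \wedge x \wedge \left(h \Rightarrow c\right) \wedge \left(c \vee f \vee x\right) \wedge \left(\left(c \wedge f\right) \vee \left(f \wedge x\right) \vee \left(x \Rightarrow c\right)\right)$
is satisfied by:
  {h: True, c: True, x: True}


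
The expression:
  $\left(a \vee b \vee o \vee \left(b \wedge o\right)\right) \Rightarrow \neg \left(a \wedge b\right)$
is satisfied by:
  {a: False, b: False}
  {b: True, a: False}
  {a: True, b: False}


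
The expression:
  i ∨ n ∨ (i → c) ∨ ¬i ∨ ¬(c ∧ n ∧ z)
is always true.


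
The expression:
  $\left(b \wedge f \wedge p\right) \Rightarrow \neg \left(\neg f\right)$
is always true.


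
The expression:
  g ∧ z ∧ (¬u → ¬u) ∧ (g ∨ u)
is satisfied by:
  {z: True, g: True}


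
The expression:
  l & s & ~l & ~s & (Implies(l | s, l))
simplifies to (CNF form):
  False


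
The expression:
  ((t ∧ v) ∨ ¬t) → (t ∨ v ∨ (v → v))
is always true.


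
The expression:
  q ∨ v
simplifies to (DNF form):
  q ∨ v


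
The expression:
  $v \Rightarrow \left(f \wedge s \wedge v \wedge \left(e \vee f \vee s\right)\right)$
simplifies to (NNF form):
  $\left(f \wedge s\right) \vee \neg v$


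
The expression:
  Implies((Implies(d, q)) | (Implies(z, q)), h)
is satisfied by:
  {d: True, h: True, z: True, q: False}
  {d: True, h: True, q: False, z: False}
  {h: True, z: True, q: False, d: False}
  {h: True, q: False, z: False, d: False}
  {h: True, d: True, q: True, z: True}
  {h: True, d: True, q: True, z: False}
  {h: True, q: True, z: True, d: False}
  {h: True, q: True, z: False, d: False}
  {d: True, z: True, q: False, h: False}


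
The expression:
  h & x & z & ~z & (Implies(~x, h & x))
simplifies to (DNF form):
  False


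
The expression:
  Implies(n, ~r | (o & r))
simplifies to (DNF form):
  o | ~n | ~r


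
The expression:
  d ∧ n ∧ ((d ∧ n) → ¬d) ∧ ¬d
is never true.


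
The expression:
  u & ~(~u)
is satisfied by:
  {u: True}


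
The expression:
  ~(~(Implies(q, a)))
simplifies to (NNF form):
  a | ~q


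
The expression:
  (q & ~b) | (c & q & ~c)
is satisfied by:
  {q: True, b: False}


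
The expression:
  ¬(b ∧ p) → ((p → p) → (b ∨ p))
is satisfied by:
  {b: True, p: True}
  {b: True, p: False}
  {p: True, b: False}


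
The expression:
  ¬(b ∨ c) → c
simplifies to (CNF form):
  b ∨ c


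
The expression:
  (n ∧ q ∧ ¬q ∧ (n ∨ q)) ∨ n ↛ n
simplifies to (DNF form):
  False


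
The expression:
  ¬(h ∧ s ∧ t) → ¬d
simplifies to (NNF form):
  (h ∧ s ∧ t) ∨ ¬d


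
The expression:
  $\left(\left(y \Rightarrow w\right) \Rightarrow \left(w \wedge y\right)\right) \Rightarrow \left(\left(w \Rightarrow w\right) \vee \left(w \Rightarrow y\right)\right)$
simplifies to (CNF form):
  $\text{True}$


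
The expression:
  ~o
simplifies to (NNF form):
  ~o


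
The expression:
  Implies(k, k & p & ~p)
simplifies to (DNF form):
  ~k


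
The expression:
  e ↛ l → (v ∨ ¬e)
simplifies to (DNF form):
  l ∨ v ∨ ¬e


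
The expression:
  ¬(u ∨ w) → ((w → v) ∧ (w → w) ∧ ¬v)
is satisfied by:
  {w: True, u: True, v: False}
  {w: True, v: False, u: False}
  {u: True, v: False, w: False}
  {u: False, v: False, w: False}
  {w: True, u: True, v: True}
  {w: True, v: True, u: False}
  {u: True, v: True, w: False}


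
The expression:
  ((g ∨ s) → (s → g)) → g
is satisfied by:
  {g: True, s: True}
  {g: True, s: False}
  {s: True, g: False}


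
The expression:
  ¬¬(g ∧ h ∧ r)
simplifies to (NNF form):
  g ∧ h ∧ r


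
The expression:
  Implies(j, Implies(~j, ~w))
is always true.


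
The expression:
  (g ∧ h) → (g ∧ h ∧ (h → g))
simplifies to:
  True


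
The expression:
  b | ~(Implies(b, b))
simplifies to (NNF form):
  b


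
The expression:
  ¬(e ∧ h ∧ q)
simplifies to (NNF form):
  ¬e ∨ ¬h ∨ ¬q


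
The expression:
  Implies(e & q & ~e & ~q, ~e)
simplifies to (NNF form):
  True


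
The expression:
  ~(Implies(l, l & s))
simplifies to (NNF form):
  l & ~s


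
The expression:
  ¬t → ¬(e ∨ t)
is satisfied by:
  {t: True, e: False}
  {e: False, t: False}
  {e: True, t: True}


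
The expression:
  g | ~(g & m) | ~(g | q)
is always true.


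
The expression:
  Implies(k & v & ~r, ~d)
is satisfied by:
  {r: True, k: False, d: False, v: False}
  {r: False, k: False, d: False, v: False}
  {v: True, r: True, k: False, d: False}
  {v: True, r: False, k: False, d: False}
  {r: True, d: True, v: False, k: False}
  {d: True, v: False, k: False, r: False}
  {v: True, d: True, r: True, k: False}
  {v: True, d: True, r: False, k: False}
  {r: True, k: True, v: False, d: False}
  {k: True, v: False, d: False, r: False}
  {r: True, v: True, k: True, d: False}
  {v: True, k: True, r: False, d: False}
  {r: True, d: True, k: True, v: False}
  {d: True, k: True, v: False, r: False}
  {v: True, d: True, k: True, r: True}


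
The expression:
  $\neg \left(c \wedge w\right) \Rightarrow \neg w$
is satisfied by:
  {c: True, w: False}
  {w: False, c: False}
  {w: True, c: True}


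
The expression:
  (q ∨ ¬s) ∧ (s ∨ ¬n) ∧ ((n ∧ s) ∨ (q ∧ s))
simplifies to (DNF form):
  q ∧ s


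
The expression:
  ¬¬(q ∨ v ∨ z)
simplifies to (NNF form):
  q ∨ v ∨ z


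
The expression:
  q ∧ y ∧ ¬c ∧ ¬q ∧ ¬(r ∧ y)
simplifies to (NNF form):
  False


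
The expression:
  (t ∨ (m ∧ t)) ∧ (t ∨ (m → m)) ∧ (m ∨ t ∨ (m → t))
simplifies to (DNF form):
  t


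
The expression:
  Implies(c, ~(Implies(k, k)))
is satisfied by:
  {c: False}


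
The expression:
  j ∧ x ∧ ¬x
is never true.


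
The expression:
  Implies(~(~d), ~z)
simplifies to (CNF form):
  ~d | ~z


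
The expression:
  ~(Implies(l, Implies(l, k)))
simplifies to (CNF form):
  l & ~k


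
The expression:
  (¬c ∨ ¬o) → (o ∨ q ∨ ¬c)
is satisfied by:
  {q: True, o: True, c: False}
  {q: True, o: False, c: False}
  {o: True, q: False, c: False}
  {q: False, o: False, c: False}
  {q: True, c: True, o: True}
  {q: True, c: True, o: False}
  {c: True, o: True, q: False}


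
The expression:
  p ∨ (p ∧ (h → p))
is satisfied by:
  {p: True}


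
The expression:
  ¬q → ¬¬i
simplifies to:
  i ∨ q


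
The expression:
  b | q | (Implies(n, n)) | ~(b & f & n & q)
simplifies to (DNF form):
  True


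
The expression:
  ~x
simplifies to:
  ~x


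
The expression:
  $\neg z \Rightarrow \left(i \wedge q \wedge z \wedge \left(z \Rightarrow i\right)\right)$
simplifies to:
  $z$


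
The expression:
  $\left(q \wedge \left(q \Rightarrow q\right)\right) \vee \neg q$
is always true.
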